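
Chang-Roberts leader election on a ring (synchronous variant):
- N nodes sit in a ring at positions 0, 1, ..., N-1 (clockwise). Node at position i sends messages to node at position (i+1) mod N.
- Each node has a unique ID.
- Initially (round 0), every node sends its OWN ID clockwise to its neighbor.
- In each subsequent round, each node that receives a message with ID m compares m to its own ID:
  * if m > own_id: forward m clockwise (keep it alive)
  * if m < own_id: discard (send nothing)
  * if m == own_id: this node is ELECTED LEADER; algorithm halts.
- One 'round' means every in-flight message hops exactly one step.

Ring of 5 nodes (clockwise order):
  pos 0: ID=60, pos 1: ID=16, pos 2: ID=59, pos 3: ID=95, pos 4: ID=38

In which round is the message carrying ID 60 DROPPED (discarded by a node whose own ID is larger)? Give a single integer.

Round 1: pos1(id16) recv 60: fwd; pos2(id59) recv 16: drop; pos3(id95) recv 59: drop; pos4(id38) recv 95: fwd; pos0(id60) recv 38: drop
Round 2: pos2(id59) recv 60: fwd; pos0(id60) recv 95: fwd
Round 3: pos3(id95) recv 60: drop; pos1(id16) recv 95: fwd
Round 4: pos2(id59) recv 95: fwd
Round 5: pos3(id95) recv 95: ELECTED
Message ID 60 originates at pos 0; dropped at pos 3 in round 3

Answer: 3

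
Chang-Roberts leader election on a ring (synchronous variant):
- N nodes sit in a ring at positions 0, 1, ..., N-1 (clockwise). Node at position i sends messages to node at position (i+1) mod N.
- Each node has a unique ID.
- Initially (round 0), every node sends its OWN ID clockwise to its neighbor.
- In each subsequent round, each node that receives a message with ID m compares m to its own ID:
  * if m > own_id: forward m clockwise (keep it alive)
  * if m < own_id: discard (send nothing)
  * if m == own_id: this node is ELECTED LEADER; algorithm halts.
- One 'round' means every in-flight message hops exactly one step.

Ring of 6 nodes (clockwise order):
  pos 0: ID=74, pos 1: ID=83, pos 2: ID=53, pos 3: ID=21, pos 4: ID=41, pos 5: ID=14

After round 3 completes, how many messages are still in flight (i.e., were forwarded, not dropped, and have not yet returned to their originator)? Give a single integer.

Answer: 2

Derivation:
Round 1: pos1(id83) recv 74: drop; pos2(id53) recv 83: fwd; pos3(id21) recv 53: fwd; pos4(id41) recv 21: drop; pos5(id14) recv 41: fwd; pos0(id74) recv 14: drop
Round 2: pos3(id21) recv 83: fwd; pos4(id41) recv 53: fwd; pos0(id74) recv 41: drop
Round 3: pos4(id41) recv 83: fwd; pos5(id14) recv 53: fwd
After round 3: 2 messages still in flight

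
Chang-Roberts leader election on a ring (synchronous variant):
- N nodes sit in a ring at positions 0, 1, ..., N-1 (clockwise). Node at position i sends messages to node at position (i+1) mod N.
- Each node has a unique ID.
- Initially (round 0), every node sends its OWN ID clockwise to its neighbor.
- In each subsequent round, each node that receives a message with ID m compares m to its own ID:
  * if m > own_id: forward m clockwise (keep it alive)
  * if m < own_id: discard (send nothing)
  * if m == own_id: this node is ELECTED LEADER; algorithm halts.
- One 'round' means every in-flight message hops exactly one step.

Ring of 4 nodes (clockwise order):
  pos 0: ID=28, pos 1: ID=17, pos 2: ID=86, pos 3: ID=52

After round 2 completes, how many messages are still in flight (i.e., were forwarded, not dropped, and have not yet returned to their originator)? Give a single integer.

Round 1: pos1(id17) recv 28: fwd; pos2(id86) recv 17: drop; pos3(id52) recv 86: fwd; pos0(id28) recv 52: fwd
Round 2: pos2(id86) recv 28: drop; pos0(id28) recv 86: fwd; pos1(id17) recv 52: fwd
After round 2: 2 messages still in flight

Answer: 2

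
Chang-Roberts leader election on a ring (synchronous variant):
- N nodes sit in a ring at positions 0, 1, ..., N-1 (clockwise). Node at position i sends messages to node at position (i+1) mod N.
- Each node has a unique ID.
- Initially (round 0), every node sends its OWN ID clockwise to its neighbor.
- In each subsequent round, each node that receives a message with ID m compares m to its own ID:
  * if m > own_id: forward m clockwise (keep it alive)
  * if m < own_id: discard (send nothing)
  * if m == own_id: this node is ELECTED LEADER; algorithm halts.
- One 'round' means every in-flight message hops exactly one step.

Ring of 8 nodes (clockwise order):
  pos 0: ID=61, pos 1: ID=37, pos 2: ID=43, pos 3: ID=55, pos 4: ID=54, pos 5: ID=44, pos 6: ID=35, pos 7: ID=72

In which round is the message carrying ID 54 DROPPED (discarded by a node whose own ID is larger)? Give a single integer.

Round 1: pos1(id37) recv 61: fwd; pos2(id43) recv 37: drop; pos3(id55) recv 43: drop; pos4(id54) recv 55: fwd; pos5(id44) recv 54: fwd; pos6(id35) recv 44: fwd; pos7(id72) recv 35: drop; pos0(id61) recv 72: fwd
Round 2: pos2(id43) recv 61: fwd; pos5(id44) recv 55: fwd; pos6(id35) recv 54: fwd; pos7(id72) recv 44: drop; pos1(id37) recv 72: fwd
Round 3: pos3(id55) recv 61: fwd; pos6(id35) recv 55: fwd; pos7(id72) recv 54: drop; pos2(id43) recv 72: fwd
Round 4: pos4(id54) recv 61: fwd; pos7(id72) recv 55: drop; pos3(id55) recv 72: fwd
Round 5: pos5(id44) recv 61: fwd; pos4(id54) recv 72: fwd
Round 6: pos6(id35) recv 61: fwd; pos5(id44) recv 72: fwd
Round 7: pos7(id72) recv 61: drop; pos6(id35) recv 72: fwd
Round 8: pos7(id72) recv 72: ELECTED
Message ID 54 originates at pos 4; dropped at pos 7 in round 3

Answer: 3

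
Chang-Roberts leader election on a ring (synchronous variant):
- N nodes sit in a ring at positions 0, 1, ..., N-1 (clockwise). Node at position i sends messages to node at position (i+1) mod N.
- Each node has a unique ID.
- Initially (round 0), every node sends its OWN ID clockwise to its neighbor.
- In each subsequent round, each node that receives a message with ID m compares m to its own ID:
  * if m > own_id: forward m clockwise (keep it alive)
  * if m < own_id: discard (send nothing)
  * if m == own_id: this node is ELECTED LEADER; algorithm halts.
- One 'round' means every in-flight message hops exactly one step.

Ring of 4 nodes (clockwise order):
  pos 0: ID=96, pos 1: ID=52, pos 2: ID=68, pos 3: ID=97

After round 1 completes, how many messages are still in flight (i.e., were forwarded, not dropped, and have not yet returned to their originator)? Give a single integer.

Answer: 2

Derivation:
Round 1: pos1(id52) recv 96: fwd; pos2(id68) recv 52: drop; pos3(id97) recv 68: drop; pos0(id96) recv 97: fwd
After round 1: 2 messages still in flight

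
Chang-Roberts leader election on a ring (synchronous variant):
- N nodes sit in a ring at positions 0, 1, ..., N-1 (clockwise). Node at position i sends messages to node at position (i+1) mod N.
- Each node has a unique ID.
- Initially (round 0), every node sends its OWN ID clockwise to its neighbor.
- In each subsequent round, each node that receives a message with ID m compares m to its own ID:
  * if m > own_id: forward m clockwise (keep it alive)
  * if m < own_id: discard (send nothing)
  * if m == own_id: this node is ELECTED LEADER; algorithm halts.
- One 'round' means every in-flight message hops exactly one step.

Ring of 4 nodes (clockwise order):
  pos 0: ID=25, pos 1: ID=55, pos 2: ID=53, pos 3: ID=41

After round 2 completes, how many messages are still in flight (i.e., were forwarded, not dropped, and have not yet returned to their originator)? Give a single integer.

Answer: 2

Derivation:
Round 1: pos1(id55) recv 25: drop; pos2(id53) recv 55: fwd; pos3(id41) recv 53: fwd; pos0(id25) recv 41: fwd
Round 2: pos3(id41) recv 55: fwd; pos0(id25) recv 53: fwd; pos1(id55) recv 41: drop
After round 2: 2 messages still in flight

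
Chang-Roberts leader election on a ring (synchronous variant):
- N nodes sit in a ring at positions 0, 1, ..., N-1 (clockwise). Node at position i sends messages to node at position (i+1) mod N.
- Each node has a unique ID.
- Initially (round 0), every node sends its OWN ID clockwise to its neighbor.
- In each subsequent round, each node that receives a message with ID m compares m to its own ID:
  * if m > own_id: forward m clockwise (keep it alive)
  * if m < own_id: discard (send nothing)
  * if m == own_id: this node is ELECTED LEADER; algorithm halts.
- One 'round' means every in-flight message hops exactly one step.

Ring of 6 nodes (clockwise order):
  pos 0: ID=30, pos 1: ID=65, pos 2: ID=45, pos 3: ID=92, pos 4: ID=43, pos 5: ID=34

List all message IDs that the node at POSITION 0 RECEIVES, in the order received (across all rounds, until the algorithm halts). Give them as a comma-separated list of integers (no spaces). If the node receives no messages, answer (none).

Answer: 34,43,92

Derivation:
Round 1: pos1(id65) recv 30: drop; pos2(id45) recv 65: fwd; pos3(id92) recv 45: drop; pos4(id43) recv 92: fwd; pos5(id34) recv 43: fwd; pos0(id30) recv 34: fwd
Round 2: pos3(id92) recv 65: drop; pos5(id34) recv 92: fwd; pos0(id30) recv 43: fwd; pos1(id65) recv 34: drop
Round 3: pos0(id30) recv 92: fwd; pos1(id65) recv 43: drop
Round 4: pos1(id65) recv 92: fwd
Round 5: pos2(id45) recv 92: fwd
Round 6: pos3(id92) recv 92: ELECTED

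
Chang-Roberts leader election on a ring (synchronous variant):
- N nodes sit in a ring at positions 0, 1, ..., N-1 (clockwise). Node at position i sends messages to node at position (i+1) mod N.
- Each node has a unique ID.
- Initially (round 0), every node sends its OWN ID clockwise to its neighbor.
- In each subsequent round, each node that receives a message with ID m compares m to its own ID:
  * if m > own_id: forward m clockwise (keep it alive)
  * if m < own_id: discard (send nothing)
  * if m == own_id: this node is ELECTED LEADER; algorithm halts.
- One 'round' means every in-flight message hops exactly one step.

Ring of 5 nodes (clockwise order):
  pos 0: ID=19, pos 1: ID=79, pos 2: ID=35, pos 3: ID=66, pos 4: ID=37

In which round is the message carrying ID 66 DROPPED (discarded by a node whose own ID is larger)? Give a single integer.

Answer: 3

Derivation:
Round 1: pos1(id79) recv 19: drop; pos2(id35) recv 79: fwd; pos3(id66) recv 35: drop; pos4(id37) recv 66: fwd; pos0(id19) recv 37: fwd
Round 2: pos3(id66) recv 79: fwd; pos0(id19) recv 66: fwd; pos1(id79) recv 37: drop
Round 3: pos4(id37) recv 79: fwd; pos1(id79) recv 66: drop
Round 4: pos0(id19) recv 79: fwd
Round 5: pos1(id79) recv 79: ELECTED
Message ID 66 originates at pos 3; dropped at pos 1 in round 3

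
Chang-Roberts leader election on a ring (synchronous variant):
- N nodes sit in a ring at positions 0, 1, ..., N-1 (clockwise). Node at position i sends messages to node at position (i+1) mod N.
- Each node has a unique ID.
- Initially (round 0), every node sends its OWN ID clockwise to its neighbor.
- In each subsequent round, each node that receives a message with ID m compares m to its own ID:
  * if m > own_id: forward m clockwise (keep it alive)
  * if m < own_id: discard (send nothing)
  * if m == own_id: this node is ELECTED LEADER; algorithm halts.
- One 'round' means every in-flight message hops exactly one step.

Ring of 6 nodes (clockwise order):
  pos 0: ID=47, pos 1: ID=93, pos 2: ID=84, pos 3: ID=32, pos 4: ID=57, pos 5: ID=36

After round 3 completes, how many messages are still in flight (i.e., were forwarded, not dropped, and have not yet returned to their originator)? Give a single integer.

Round 1: pos1(id93) recv 47: drop; pos2(id84) recv 93: fwd; pos3(id32) recv 84: fwd; pos4(id57) recv 32: drop; pos5(id36) recv 57: fwd; pos0(id47) recv 36: drop
Round 2: pos3(id32) recv 93: fwd; pos4(id57) recv 84: fwd; pos0(id47) recv 57: fwd
Round 3: pos4(id57) recv 93: fwd; pos5(id36) recv 84: fwd; pos1(id93) recv 57: drop
After round 3: 2 messages still in flight

Answer: 2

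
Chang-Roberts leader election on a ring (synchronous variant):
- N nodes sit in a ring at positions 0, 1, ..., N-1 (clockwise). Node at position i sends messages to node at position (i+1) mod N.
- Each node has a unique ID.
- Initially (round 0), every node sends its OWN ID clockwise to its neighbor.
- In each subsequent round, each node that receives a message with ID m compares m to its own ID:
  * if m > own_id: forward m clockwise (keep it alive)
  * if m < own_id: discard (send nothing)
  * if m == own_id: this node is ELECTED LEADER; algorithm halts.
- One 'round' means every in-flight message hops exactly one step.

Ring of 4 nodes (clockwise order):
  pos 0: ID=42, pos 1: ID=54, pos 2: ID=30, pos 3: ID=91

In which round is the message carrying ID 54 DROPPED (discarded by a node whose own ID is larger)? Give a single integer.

Round 1: pos1(id54) recv 42: drop; pos2(id30) recv 54: fwd; pos3(id91) recv 30: drop; pos0(id42) recv 91: fwd
Round 2: pos3(id91) recv 54: drop; pos1(id54) recv 91: fwd
Round 3: pos2(id30) recv 91: fwd
Round 4: pos3(id91) recv 91: ELECTED
Message ID 54 originates at pos 1; dropped at pos 3 in round 2

Answer: 2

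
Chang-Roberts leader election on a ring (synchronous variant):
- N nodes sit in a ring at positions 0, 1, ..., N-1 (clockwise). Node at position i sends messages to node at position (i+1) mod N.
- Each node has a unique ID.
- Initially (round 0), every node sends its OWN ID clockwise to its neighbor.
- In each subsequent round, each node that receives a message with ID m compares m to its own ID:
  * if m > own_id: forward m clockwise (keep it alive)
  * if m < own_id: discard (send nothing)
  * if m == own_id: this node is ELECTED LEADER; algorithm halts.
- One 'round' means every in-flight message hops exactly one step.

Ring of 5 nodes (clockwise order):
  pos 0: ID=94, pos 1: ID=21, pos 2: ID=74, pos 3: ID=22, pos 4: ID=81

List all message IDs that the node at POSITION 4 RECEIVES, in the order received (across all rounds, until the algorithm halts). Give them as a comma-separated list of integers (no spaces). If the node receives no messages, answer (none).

Round 1: pos1(id21) recv 94: fwd; pos2(id74) recv 21: drop; pos3(id22) recv 74: fwd; pos4(id81) recv 22: drop; pos0(id94) recv 81: drop
Round 2: pos2(id74) recv 94: fwd; pos4(id81) recv 74: drop
Round 3: pos3(id22) recv 94: fwd
Round 4: pos4(id81) recv 94: fwd
Round 5: pos0(id94) recv 94: ELECTED

Answer: 22,74,94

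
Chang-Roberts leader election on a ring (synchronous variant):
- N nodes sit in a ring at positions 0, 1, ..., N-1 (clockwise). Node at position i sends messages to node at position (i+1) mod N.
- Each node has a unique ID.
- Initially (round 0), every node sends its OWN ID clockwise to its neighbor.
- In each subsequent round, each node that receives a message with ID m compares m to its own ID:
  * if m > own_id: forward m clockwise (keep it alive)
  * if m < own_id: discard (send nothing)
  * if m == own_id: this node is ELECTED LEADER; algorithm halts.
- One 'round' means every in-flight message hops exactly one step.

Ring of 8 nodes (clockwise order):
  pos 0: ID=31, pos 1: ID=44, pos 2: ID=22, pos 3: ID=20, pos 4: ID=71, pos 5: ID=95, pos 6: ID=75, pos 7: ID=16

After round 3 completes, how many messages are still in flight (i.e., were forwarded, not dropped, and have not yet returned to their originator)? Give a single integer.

Answer: 2

Derivation:
Round 1: pos1(id44) recv 31: drop; pos2(id22) recv 44: fwd; pos3(id20) recv 22: fwd; pos4(id71) recv 20: drop; pos5(id95) recv 71: drop; pos6(id75) recv 95: fwd; pos7(id16) recv 75: fwd; pos0(id31) recv 16: drop
Round 2: pos3(id20) recv 44: fwd; pos4(id71) recv 22: drop; pos7(id16) recv 95: fwd; pos0(id31) recv 75: fwd
Round 3: pos4(id71) recv 44: drop; pos0(id31) recv 95: fwd; pos1(id44) recv 75: fwd
After round 3: 2 messages still in flight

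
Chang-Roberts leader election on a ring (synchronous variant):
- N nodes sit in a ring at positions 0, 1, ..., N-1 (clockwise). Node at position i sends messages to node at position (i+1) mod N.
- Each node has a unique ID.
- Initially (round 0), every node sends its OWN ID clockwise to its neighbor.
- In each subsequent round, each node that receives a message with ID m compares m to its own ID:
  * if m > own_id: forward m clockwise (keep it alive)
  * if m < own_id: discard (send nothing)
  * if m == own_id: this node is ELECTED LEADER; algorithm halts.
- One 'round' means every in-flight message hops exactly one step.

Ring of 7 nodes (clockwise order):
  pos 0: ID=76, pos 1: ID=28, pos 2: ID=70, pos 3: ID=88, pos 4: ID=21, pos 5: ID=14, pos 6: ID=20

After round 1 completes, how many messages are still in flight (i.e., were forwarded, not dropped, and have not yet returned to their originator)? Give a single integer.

Answer: 3

Derivation:
Round 1: pos1(id28) recv 76: fwd; pos2(id70) recv 28: drop; pos3(id88) recv 70: drop; pos4(id21) recv 88: fwd; pos5(id14) recv 21: fwd; pos6(id20) recv 14: drop; pos0(id76) recv 20: drop
After round 1: 3 messages still in flight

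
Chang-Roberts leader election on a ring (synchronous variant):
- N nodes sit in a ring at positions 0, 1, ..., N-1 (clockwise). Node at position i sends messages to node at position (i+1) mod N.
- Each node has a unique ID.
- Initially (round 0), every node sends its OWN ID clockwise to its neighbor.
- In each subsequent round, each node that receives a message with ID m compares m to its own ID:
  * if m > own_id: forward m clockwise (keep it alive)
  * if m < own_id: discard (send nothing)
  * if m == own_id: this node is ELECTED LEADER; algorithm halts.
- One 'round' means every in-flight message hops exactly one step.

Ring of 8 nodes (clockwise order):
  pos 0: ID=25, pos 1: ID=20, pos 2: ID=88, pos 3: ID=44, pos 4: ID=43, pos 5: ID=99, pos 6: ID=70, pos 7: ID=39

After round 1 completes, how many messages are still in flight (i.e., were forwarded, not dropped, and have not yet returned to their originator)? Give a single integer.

Answer: 6

Derivation:
Round 1: pos1(id20) recv 25: fwd; pos2(id88) recv 20: drop; pos3(id44) recv 88: fwd; pos4(id43) recv 44: fwd; pos5(id99) recv 43: drop; pos6(id70) recv 99: fwd; pos7(id39) recv 70: fwd; pos0(id25) recv 39: fwd
After round 1: 6 messages still in flight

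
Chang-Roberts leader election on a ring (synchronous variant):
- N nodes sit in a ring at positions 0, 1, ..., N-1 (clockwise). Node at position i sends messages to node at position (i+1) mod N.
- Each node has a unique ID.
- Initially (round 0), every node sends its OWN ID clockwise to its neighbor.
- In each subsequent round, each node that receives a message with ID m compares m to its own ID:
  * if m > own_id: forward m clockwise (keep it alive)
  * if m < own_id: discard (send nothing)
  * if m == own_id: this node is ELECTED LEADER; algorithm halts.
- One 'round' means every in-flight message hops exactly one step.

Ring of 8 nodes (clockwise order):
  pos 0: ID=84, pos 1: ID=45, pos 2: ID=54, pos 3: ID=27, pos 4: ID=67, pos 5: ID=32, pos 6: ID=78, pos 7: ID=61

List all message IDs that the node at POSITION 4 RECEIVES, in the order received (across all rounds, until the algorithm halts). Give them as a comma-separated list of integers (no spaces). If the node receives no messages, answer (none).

Round 1: pos1(id45) recv 84: fwd; pos2(id54) recv 45: drop; pos3(id27) recv 54: fwd; pos4(id67) recv 27: drop; pos5(id32) recv 67: fwd; pos6(id78) recv 32: drop; pos7(id61) recv 78: fwd; pos0(id84) recv 61: drop
Round 2: pos2(id54) recv 84: fwd; pos4(id67) recv 54: drop; pos6(id78) recv 67: drop; pos0(id84) recv 78: drop
Round 3: pos3(id27) recv 84: fwd
Round 4: pos4(id67) recv 84: fwd
Round 5: pos5(id32) recv 84: fwd
Round 6: pos6(id78) recv 84: fwd
Round 7: pos7(id61) recv 84: fwd
Round 8: pos0(id84) recv 84: ELECTED

Answer: 27,54,84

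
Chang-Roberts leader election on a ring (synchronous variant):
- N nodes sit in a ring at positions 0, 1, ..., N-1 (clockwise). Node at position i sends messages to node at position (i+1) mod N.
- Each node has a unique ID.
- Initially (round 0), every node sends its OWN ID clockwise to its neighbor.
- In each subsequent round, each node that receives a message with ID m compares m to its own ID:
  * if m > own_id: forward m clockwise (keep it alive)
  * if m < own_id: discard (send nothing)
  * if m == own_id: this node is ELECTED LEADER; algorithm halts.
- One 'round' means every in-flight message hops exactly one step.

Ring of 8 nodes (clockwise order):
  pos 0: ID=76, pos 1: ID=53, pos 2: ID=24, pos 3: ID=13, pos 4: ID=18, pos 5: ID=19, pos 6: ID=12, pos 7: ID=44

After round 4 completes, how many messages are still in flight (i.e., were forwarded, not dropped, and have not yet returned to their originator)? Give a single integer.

Answer: 3

Derivation:
Round 1: pos1(id53) recv 76: fwd; pos2(id24) recv 53: fwd; pos3(id13) recv 24: fwd; pos4(id18) recv 13: drop; pos5(id19) recv 18: drop; pos6(id12) recv 19: fwd; pos7(id44) recv 12: drop; pos0(id76) recv 44: drop
Round 2: pos2(id24) recv 76: fwd; pos3(id13) recv 53: fwd; pos4(id18) recv 24: fwd; pos7(id44) recv 19: drop
Round 3: pos3(id13) recv 76: fwd; pos4(id18) recv 53: fwd; pos5(id19) recv 24: fwd
Round 4: pos4(id18) recv 76: fwd; pos5(id19) recv 53: fwd; pos6(id12) recv 24: fwd
After round 4: 3 messages still in flight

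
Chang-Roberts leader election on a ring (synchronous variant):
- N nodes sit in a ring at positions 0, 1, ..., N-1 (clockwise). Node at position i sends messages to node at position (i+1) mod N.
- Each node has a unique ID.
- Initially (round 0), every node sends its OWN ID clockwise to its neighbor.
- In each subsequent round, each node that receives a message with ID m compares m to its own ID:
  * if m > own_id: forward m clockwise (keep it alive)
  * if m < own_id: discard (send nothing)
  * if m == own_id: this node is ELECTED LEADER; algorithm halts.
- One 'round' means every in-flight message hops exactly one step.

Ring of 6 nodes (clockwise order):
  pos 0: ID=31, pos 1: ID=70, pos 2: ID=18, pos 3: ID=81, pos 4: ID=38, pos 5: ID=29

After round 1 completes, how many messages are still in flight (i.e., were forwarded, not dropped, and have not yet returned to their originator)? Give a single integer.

Answer: 3

Derivation:
Round 1: pos1(id70) recv 31: drop; pos2(id18) recv 70: fwd; pos3(id81) recv 18: drop; pos4(id38) recv 81: fwd; pos5(id29) recv 38: fwd; pos0(id31) recv 29: drop
After round 1: 3 messages still in flight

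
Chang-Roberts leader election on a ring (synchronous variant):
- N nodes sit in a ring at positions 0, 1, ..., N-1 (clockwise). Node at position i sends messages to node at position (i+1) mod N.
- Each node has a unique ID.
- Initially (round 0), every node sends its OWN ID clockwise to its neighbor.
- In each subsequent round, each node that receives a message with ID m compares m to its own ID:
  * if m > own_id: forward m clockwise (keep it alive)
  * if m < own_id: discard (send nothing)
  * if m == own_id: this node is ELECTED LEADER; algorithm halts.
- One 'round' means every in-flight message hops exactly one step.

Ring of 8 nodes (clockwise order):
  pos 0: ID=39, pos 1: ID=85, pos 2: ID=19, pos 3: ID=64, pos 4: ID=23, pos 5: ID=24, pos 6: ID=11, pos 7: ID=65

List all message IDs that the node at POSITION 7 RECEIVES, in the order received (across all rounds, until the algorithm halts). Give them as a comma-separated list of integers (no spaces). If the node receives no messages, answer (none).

Answer: 11,24,64,85

Derivation:
Round 1: pos1(id85) recv 39: drop; pos2(id19) recv 85: fwd; pos3(id64) recv 19: drop; pos4(id23) recv 64: fwd; pos5(id24) recv 23: drop; pos6(id11) recv 24: fwd; pos7(id65) recv 11: drop; pos0(id39) recv 65: fwd
Round 2: pos3(id64) recv 85: fwd; pos5(id24) recv 64: fwd; pos7(id65) recv 24: drop; pos1(id85) recv 65: drop
Round 3: pos4(id23) recv 85: fwd; pos6(id11) recv 64: fwd
Round 4: pos5(id24) recv 85: fwd; pos7(id65) recv 64: drop
Round 5: pos6(id11) recv 85: fwd
Round 6: pos7(id65) recv 85: fwd
Round 7: pos0(id39) recv 85: fwd
Round 8: pos1(id85) recv 85: ELECTED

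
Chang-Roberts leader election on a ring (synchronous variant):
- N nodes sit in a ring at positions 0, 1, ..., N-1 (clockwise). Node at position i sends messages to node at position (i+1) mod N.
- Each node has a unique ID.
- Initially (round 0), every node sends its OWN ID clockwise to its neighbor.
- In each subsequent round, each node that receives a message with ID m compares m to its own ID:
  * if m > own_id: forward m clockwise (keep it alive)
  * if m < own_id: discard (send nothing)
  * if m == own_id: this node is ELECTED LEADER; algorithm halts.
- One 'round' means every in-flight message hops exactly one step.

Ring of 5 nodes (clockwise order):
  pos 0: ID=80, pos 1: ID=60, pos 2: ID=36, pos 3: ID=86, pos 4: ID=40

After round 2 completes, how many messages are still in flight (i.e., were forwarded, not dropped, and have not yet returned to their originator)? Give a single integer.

Answer: 2

Derivation:
Round 1: pos1(id60) recv 80: fwd; pos2(id36) recv 60: fwd; pos3(id86) recv 36: drop; pos4(id40) recv 86: fwd; pos0(id80) recv 40: drop
Round 2: pos2(id36) recv 80: fwd; pos3(id86) recv 60: drop; pos0(id80) recv 86: fwd
After round 2: 2 messages still in flight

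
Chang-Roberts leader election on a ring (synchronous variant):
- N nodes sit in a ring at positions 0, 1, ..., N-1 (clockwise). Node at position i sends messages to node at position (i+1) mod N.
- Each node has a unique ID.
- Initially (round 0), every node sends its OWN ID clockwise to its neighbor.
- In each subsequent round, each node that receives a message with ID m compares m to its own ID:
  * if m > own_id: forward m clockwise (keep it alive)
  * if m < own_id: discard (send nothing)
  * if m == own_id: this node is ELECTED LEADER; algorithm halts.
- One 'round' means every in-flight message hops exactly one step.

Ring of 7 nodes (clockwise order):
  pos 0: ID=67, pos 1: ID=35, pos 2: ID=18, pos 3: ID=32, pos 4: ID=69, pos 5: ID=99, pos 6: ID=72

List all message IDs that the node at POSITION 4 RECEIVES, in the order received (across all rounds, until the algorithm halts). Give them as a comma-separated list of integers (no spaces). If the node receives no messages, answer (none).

Answer: 32,35,67,72,99

Derivation:
Round 1: pos1(id35) recv 67: fwd; pos2(id18) recv 35: fwd; pos3(id32) recv 18: drop; pos4(id69) recv 32: drop; pos5(id99) recv 69: drop; pos6(id72) recv 99: fwd; pos0(id67) recv 72: fwd
Round 2: pos2(id18) recv 67: fwd; pos3(id32) recv 35: fwd; pos0(id67) recv 99: fwd; pos1(id35) recv 72: fwd
Round 3: pos3(id32) recv 67: fwd; pos4(id69) recv 35: drop; pos1(id35) recv 99: fwd; pos2(id18) recv 72: fwd
Round 4: pos4(id69) recv 67: drop; pos2(id18) recv 99: fwd; pos3(id32) recv 72: fwd
Round 5: pos3(id32) recv 99: fwd; pos4(id69) recv 72: fwd
Round 6: pos4(id69) recv 99: fwd; pos5(id99) recv 72: drop
Round 7: pos5(id99) recv 99: ELECTED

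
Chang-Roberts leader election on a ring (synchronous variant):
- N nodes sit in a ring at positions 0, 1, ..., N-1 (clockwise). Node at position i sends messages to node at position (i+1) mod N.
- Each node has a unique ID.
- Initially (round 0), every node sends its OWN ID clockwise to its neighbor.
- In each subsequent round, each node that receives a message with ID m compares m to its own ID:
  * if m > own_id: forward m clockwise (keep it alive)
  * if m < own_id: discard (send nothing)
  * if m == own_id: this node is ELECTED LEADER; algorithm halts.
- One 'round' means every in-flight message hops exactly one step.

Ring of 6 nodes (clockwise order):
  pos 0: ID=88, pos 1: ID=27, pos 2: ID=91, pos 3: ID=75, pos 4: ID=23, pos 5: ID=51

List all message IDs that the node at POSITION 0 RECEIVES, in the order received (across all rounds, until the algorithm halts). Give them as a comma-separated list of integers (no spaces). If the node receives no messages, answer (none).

Answer: 51,75,91

Derivation:
Round 1: pos1(id27) recv 88: fwd; pos2(id91) recv 27: drop; pos3(id75) recv 91: fwd; pos4(id23) recv 75: fwd; pos5(id51) recv 23: drop; pos0(id88) recv 51: drop
Round 2: pos2(id91) recv 88: drop; pos4(id23) recv 91: fwd; pos5(id51) recv 75: fwd
Round 3: pos5(id51) recv 91: fwd; pos0(id88) recv 75: drop
Round 4: pos0(id88) recv 91: fwd
Round 5: pos1(id27) recv 91: fwd
Round 6: pos2(id91) recv 91: ELECTED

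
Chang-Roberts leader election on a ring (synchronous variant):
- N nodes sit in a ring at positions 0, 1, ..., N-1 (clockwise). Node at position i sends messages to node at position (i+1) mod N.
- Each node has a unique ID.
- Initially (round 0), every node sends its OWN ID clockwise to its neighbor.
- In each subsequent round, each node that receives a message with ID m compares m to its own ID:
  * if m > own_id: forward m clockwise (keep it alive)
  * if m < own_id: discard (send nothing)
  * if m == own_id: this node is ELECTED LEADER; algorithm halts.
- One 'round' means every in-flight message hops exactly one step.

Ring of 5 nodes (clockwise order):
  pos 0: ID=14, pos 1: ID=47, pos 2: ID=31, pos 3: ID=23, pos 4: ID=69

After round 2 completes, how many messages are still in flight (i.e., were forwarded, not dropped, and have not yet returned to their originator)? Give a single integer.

Round 1: pos1(id47) recv 14: drop; pos2(id31) recv 47: fwd; pos3(id23) recv 31: fwd; pos4(id69) recv 23: drop; pos0(id14) recv 69: fwd
Round 2: pos3(id23) recv 47: fwd; pos4(id69) recv 31: drop; pos1(id47) recv 69: fwd
After round 2: 2 messages still in flight

Answer: 2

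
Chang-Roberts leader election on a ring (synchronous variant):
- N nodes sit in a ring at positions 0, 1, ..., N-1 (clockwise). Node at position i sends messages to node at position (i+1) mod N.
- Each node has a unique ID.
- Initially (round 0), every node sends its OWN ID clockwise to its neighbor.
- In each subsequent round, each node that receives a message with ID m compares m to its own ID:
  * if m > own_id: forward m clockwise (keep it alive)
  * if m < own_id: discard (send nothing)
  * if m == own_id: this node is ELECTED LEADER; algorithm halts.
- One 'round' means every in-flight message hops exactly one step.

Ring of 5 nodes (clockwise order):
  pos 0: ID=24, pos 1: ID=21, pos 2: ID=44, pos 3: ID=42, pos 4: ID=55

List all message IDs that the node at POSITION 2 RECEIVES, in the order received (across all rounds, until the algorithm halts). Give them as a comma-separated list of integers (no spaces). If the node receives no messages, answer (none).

Answer: 21,24,55

Derivation:
Round 1: pos1(id21) recv 24: fwd; pos2(id44) recv 21: drop; pos3(id42) recv 44: fwd; pos4(id55) recv 42: drop; pos0(id24) recv 55: fwd
Round 2: pos2(id44) recv 24: drop; pos4(id55) recv 44: drop; pos1(id21) recv 55: fwd
Round 3: pos2(id44) recv 55: fwd
Round 4: pos3(id42) recv 55: fwd
Round 5: pos4(id55) recv 55: ELECTED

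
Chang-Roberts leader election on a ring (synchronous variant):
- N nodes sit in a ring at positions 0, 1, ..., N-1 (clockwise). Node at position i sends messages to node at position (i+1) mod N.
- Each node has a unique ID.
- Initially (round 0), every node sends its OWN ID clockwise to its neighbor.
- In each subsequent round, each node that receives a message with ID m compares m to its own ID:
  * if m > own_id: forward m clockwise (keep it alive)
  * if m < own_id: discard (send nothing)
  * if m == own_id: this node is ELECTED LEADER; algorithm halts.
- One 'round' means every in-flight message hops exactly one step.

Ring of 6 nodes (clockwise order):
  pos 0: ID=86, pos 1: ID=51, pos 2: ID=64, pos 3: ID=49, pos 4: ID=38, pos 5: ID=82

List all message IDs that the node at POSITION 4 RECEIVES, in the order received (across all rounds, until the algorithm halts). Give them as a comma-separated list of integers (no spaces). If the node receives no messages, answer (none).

Round 1: pos1(id51) recv 86: fwd; pos2(id64) recv 51: drop; pos3(id49) recv 64: fwd; pos4(id38) recv 49: fwd; pos5(id82) recv 38: drop; pos0(id86) recv 82: drop
Round 2: pos2(id64) recv 86: fwd; pos4(id38) recv 64: fwd; pos5(id82) recv 49: drop
Round 3: pos3(id49) recv 86: fwd; pos5(id82) recv 64: drop
Round 4: pos4(id38) recv 86: fwd
Round 5: pos5(id82) recv 86: fwd
Round 6: pos0(id86) recv 86: ELECTED

Answer: 49,64,86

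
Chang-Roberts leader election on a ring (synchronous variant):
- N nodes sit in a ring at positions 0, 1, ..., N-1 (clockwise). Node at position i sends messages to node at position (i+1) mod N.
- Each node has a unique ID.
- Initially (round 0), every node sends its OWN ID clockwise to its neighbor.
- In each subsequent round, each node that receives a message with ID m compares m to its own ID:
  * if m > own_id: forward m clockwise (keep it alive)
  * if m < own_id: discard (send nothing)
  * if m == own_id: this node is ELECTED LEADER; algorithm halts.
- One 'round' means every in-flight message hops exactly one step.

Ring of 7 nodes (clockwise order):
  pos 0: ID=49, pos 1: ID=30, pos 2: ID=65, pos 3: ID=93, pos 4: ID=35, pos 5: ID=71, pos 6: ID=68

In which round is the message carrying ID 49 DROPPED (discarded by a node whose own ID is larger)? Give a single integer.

Answer: 2

Derivation:
Round 1: pos1(id30) recv 49: fwd; pos2(id65) recv 30: drop; pos3(id93) recv 65: drop; pos4(id35) recv 93: fwd; pos5(id71) recv 35: drop; pos6(id68) recv 71: fwd; pos0(id49) recv 68: fwd
Round 2: pos2(id65) recv 49: drop; pos5(id71) recv 93: fwd; pos0(id49) recv 71: fwd; pos1(id30) recv 68: fwd
Round 3: pos6(id68) recv 93: fwd; pos1(id30) recv 71: fwd; pos2(id65) recv 68: fwd
Round 4: pos0(id49) recv 93: fwd; pos2(id65) recv 71: fwd; pos3(id93) recv 68: drop
Round 5: pos1(id30) recv 93: fwd; pos3(id93) recv 71: drop
Round 6: pos2(id65) recv 93: fwd
Round 7: pos3(id93) recv 93: ELECTED
Message ID 49 originates at pos 0; dropped at pos 2 in round 2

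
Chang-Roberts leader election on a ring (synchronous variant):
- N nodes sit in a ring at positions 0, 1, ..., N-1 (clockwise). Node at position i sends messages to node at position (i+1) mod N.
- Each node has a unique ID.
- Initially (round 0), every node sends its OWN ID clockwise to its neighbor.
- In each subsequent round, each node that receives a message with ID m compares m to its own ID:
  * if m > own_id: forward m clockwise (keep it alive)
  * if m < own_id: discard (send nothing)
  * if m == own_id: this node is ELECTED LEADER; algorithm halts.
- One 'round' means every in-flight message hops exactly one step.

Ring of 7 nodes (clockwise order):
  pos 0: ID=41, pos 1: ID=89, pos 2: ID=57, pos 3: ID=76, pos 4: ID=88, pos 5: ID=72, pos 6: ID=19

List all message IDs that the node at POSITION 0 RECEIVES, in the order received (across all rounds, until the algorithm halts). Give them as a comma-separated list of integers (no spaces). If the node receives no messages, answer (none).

Answer: 19,72,88,89

Derivation:
Round 1: pos1(id89) recv 41: drop; pos2(id57) recv 89: fwd; pos3(id76) recv 57: drop; pos4(id88) recv 76: drop; pos5(id72) recv 88: fwd; pos6(id19) recv 72: fwd; pos0(id41) recv 19: drop
Round 2: pos3(id76) recv 89: fwd; pos6(id19) recv 88: fwd; pos0(id41) recv 72: fwd
Round 3: pos4(id88) recv 89: fwd; pos0(id41) recv 88: fwd; pos1(id89) recv 72: drop
Round 4: pos5(id72) recv 89: fwd; pos1(id89) recv 88: drop
Round 5: pos6(id19) recv 89: fwd
Round 6: pos0(id41) recv 89: fwd
Round 7: pos1(id89) recv 89: ELECTED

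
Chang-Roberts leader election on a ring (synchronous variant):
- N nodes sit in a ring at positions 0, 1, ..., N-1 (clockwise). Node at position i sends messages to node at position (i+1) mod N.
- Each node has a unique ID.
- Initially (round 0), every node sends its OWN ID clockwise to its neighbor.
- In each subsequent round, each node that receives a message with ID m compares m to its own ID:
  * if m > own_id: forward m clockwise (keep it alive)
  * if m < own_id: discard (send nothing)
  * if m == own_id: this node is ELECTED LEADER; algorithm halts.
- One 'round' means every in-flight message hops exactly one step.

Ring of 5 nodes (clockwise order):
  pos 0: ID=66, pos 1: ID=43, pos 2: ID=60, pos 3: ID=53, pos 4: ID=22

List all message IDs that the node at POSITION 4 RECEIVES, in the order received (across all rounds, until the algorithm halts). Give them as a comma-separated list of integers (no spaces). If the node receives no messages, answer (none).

Answer: 53,60,66

Derivation:
Round 1: pos1(id43) recv 66: fwd; pos2(id60) recv 43: drop; pos3(id53) recv 60: fwd; pos4(id22) recv 53: fwd; pos0(id66) recv 22: drop
Round 2: pos2(id60) recv 66: fwd; pos4(id22) recv 60: fwd; pos0(id66) recv 53: drop
Round 3: pos3(id53) recv 66: fwd; pos0(id66) recv 60: drop
Round 4: pos4(id22) recv 66: fwd
Round 5: pos0(id66) recv 66: ELECTED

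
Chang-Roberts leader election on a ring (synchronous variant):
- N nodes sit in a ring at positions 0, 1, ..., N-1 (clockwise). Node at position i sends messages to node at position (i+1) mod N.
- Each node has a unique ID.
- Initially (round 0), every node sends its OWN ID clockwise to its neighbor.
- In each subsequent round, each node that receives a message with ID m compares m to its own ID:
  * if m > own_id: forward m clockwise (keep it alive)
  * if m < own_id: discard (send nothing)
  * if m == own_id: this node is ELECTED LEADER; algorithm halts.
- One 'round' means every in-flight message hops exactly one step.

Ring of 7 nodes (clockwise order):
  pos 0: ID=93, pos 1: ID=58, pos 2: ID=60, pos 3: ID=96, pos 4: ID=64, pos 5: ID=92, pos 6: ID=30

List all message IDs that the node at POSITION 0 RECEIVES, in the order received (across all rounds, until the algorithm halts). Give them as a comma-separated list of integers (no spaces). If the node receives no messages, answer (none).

Answer: 30,92,96

Derivation:
Round 1: pos1(id58) recv 93: fwd; pos2(id60) recv 58: drop; pos3(id96) recv 60: drop; pos4(id64) recv 96: fwd; pos5(id92) recv 64: drop; pos6(id30) recv 92: fwd; pos0(id93) recv 30: drop
Round 2: pos2(id60) recv 93: fwd; pos5(id92) recv 96: fwd; pos0(id93) recv 92: drop
Round 3: pos3(id96) recv 93: drop; pos6(id30) recv 96: fwd
Round 4: pos0(id93) recv 96: fwd
Round 5: pos1(id58) recv 96: fwd
Round 6: pos2(id60) recv 96: fwd
Round 7: pos3(id96) recv 96: ELECTED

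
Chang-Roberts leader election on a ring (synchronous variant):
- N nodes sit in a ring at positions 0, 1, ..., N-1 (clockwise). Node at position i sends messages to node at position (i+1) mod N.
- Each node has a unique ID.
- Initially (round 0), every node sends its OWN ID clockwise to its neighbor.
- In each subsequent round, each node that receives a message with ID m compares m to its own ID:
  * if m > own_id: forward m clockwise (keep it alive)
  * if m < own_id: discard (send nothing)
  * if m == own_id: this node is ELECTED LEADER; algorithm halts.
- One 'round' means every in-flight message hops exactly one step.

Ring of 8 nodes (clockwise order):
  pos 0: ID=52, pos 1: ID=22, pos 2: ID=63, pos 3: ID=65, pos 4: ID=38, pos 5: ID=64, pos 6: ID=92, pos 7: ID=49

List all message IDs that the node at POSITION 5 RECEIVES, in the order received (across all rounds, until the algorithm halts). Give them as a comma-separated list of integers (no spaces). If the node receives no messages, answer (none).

Answer: 38,65,92

Derivation:
Round 1: pos1(id22) recv 52: fwd; pos2(id63) recv 22: drop; pos3(id65) recv 63: drop; pos4(id38) recv 65: fwd; pos5(id64) recv 38: drop; pos6(id92) recv 64: drop; pos7(id49) recv 92: fwd; pos0(id52) recv 49: drop
Round 2: pos2(id63) recv 52: drop; pos5(id64) recv 65: fwd; pos0(id52) recv 92: fwd
Round 3: pos6(id92) recv 65: drop; pos1(id22) recv 92: fwd
Round 4: pos2(id63) recv 92: fwd
Round 5: pos3(id65) recv 92: fwd
Round 6: pos4(id38) recv 92: fwd
Round 7: pos5(id64) recv 92: fwd
Round 8: pos6(id92) recv 92: ELECTED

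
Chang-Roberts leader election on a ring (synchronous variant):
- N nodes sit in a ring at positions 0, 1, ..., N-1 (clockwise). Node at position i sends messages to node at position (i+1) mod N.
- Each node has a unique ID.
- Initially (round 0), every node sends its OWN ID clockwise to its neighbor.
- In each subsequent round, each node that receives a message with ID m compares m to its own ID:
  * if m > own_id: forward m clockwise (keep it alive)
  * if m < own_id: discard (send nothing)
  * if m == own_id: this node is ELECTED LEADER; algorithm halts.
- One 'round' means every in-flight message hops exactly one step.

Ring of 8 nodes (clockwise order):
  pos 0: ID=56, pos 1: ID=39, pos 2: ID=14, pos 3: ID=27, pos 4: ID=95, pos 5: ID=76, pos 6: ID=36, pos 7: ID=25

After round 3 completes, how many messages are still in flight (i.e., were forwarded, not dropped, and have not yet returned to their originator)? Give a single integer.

Answer: 3

Derivation:
Round 1: pos1(id39) recv 56: fwd; pos2(id14) recv 39: fwd; pos3(id27) recv 14: drop; pos4(id95) recv 27: drop; pos5(id76) recv 95: fwd; pos6(id36) recv 76: fwd; pos7(id25) recv 36: fwd; pos0(id56) recv 25: drop
Round 2: pos2(id14) recv 56: fwd; pos3(id27) recv 39: fwd; pos6(id36) recv 95: fwd; pos7(id25) recv 76: fwd; pos0(id56) recv 36: drop
Round 3: pos3(id27) recv 56: fwd; pos4(id95) recv 39: drop; pos7(id25) recv 95: fwd; pos0(id56) recv 76: fwd
After round 3: 3 messages still in flight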